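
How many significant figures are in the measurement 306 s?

3

306: zeros between nonzero digits are significant.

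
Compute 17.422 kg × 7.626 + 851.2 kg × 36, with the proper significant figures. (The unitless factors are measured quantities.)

17.422 × 7.626 = 132.860172 → 132.9 kg (4 s.f., last digit at the 10^-1 place).
851.2 × 36 = 30643.2 → 3.1 × 10⁴ kg (2 s.f., last digit at the 10^3 place).
Sum: 30776.060172 kg; keep the coarser place, 10^3.
Result: 3.1 × 10⁴ kg.

3.1 × 10⁴ kg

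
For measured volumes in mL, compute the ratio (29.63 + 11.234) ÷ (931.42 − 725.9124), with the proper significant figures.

0.1988

29.63 + 11.234 = 40.864, limited to 2 d.p. → 4 s.f.; 931.42 − 725.9124 = 205.5076, limited to 2 d.p. → 5 s.f.
Carrying full precision, 40.864 ÷ 205.5076 = 0.198844227659…; keep min(4, 5) = 4 s.f.
Rounded to 4 significant figures: 0.1988.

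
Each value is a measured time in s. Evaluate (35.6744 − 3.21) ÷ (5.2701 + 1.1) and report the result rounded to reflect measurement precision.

35.6744 − 3.21 = 32.4644, limited to 2 d.p. → 4 s.f.; 5.2701 + 1.1 = 6.3701, limited to 1 d.p. → 2 s.f.
Carrying full precision, 32.4644 ÷ 6.3701 = 5.09637211347…; keep min(4, 2) = 2 s.f.
Rounded to 2 significant figures: 5.1.

5.1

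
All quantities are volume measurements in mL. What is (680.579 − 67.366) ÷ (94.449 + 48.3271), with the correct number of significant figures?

4.29493

680.579 − 67.366 = 613.213, limited to 3 d.p. → 6 s.f.; 94.449 + 48.3271 = 142.7761, limited to 3 d.p. → 6 s.f.
Carrying full precision, 613.213 ÷ 142.7761 = 4.29492751238…; keep min(6, 6) = 6 s.f.
Rounded to 6 significant figures: 4.29493.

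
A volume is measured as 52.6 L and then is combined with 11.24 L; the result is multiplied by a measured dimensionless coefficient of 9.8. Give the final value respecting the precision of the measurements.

52.6 L + 11.24 L = 63.84 L; the sum is limited to 1 decimal place (3 s.f.).
Carrying full precision, 63.84 × 9.8 = 625.632 L; 9.8 has 2 s.f., so the result keeps min(3, 2) = 2 s.f.
Rounded to 2 significant figures: 6.3 × 10² L.

6.3 × 10² L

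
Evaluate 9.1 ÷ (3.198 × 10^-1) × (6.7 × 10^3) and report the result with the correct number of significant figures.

1.9 × 10^5

9.1 ÷ (3.198 × 10^-1) × (6.7 × 10^3) = 190650.406504…
Multiplication/division keeps the fewest significant figures: 9.1 → 2 s.f., 3.198 × 10^-1 → 4 s.f., 6.7 × 10^3 → 2 s.f.; limit is 2.
Rounded to 2 significant figures: 1.9 × 10^5.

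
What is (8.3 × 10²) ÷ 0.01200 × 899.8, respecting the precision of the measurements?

(8.3 × 10²) ÷ 0.01200 × 899.8 = 62236166.6667…
Multiplication/division keeps the fewest significant figures: 8.3 × 10² → 2 s.f., 0.01200 → 4 s.f., 899.8 → 4 s.f.; limit is 2.
Rounded to 2 significant figures: 6.2 × 10⁷.

6.2 × 10⁷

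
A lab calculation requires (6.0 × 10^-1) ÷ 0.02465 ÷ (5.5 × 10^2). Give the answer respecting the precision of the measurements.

(6.0 × 10^-1) ÷ 0.02465 ÷ (5.5 × 10^2) = 0.0442559468929…
Multiplication/division keeps the fewest significant figures: 6.0 × 10^-1 → 2 s.f., 0.02465 → 4 s.f., 5.5 × 10^2 → 2 s.f.; limit is 2.
Rounded to 2 significant figures: 0.044.

0.044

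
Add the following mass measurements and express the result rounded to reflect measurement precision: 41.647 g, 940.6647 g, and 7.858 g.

990.170 g

41.647 g + 940.6647 g + 7.858 g = 990.1697 g.
Addition/subtraction keeps the fewest decimal places: 41.647 → 3 decimal places, 940.6647 → 4 decimal places, 7.858 → 3 decimal places; limit is 3.
Rounded to 3 decimal places: 990.170 g.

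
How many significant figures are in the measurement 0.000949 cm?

3

0.000949: leading zeros are not significant.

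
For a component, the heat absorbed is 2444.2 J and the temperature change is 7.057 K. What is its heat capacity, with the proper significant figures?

heat capacity = 2444.2 J ÷ 7.057 K = 346.351140711… J/K.
2444.2 has 5 significant figures; 7.057 has 4.
Division/multiplication keeps the fewest: 4 significant figures.
Rounded: 346.4 J/K.

346.4 J/K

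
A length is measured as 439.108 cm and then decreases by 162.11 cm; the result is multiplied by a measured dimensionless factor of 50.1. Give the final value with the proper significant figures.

439.108 cm − 162.11 cm = 276.998 cm; the difference is limited to 2 decimal places (5 s.f.).
Carrying full precision, 276.998 × 50.1 = 13877.5998 cm; 50.1 has 3 s.f., so the result keeps min(5, 3) = 3 s.f.
Rounded to 3 significant figures: 1.39 × 10^4 cm.

1.39 × 10^4 cm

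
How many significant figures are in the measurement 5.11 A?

5.11: every digit is nonzero and significant.

3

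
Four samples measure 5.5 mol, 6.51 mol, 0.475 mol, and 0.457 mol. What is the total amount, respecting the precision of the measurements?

5.5 mol + 6.51 mol + 0.475 mol + 0.457 mol = 12.942 mol.
Addition/subtraction keeps the fewest decimal places: 5.5 → 1 decimal place, 6.51 → 2 decimal places, 0.475 → 3 decimal places, 0.457 → 3 decimal places; limit is 1.
Rounded to 1 decimal place: 12.9 mol.

12.9 mol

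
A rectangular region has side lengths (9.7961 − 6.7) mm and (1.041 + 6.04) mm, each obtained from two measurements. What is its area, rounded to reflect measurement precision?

9.7961 − 6.7 = 3.0961, limited to 1 d.p. → 2 s.f.; 1.041 + 6.04 = 7.081, limited to 2 d.p. → 3 s.f.
Carrying full precision, 3.0961 × 7.081 = 21.9234841; keep min(2, 3) = 2 s.f.
Rounded to 2 significant figures: 22 mm².

22 mm²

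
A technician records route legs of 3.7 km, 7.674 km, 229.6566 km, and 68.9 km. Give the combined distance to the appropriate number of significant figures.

3.7 km + 7.674 km + 229.6566 km + 68.9 km = 309.9306 km.
Addition/subtraction keeps the fewest decimal places: 3.7 → 1 decimal place, 7.674 → 3 decimal places, 229.6566 → 4 decimal places, 68.9 → 1 decimal place; limit is 1.
Rounded to 1 decimal place: 3.099 × 10^2 km.

3.099 × 10^2 km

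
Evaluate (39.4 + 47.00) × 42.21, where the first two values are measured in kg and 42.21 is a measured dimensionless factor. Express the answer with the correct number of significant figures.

3.65 × 10³ kg

39.4 kg + 47.00 kg = 86.40 kg; the sum is limited to 1 decimal place (3 s.f.).
Carrying full precision, 86.40 × 42.21 = 3646.944 kg; 42.21 has 4 s.f., so the result keeps min(3, 4) = 3 s.f.
Rounded to 3 significant figures: 3.65 × 10³ kg.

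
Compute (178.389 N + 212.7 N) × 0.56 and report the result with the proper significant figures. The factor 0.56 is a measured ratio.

178.389 N + 212.7 N = 391.089 N; the sum is limited to 1 decimal place (4 s.f.).
Carrying full precision, 391.089 × 0.56 = 219.00984 N; 0.56 has 2 s.f., so the result keeps min(4, 2) = 2 s.f.
Rounded to 2 significant figures: 2.2 × 10^2 N.

2.2 × 10^2 N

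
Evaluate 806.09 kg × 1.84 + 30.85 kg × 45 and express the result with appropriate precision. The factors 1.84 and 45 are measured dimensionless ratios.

2.9 × 10^3 kg

806.09 × 1.84 = 1483.2056 → 1.48 × 10^3 kg (3 s.f., last digit at the 10^1 place).
30.85 × 45 = 1388.25 → 1.4 × 10^3 kg (2 s.f., last digit at the 10^2 place).
Sum: 2871.4556 kg; keep the coarser place, 10^2.
Result: 2.9 × 10^3 kg.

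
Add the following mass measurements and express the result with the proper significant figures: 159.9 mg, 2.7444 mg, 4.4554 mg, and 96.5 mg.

159.9 mg + 2.7444 mg + 4.4554 mg + 96.5 mg = 263.5998 mg.
Addition/subtraction keeps the fewest decimal places: 159.9 → 1 decimal place, 2.7444 → 4 decimal places, 4.4554 → 4 decimal places, 96.5 → 1 decimal place; limit is 1.
Rounded to 1 decimal place: 263.6 mg.

263.6 mg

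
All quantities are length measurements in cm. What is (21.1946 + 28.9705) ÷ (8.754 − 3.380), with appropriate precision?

21.1946 + 28.9705 = 50.1651, limited to 4 d.p. → 6 s.f.; 8.754 − 3.380 = 5.374, limited to 3 d.p. → 4 s.f.
Carrying full precision, 50.1651 ÷ 5.374 = 9.33477856345…; keep min(6, 4) = 4 s.f.
Rounded to 4 significant figures: 9.335.

9.335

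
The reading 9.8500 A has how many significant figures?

5

9.8500: trailing zeros after a decimal point are significant.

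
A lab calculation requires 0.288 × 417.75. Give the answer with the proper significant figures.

1.20 × 10^2

0.288 × 417.75 = 120.312
Multiplication/division keeps the fewest significant figures: 0.288 → 3 s.f., 417.75 → 5 s.f.; limit is 3.
Rounded to 3 significant figures: 1.20 × 10^2.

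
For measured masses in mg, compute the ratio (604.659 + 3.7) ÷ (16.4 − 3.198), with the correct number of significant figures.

46.1

604.659 + 3.7 = 608.359, limited to 1 d.p. → 4 s.f.; 16.4 − 3.198 = 13.202, limited to 1 d.p. → 3 s.f.
Carrying full precision, 608.359 ÷ 13.202 = 46.0808210877…; keep min(4, 3) = 3 s.f.
Rounded to 3 significant figures: 46.1.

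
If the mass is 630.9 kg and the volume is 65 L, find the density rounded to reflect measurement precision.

density = 630.9 kg ÷ 65 L = 9.70615384615… kg/L.
630.9 has 4 significant figures; 65 has 2.
Division/multiplication keeps the fewest: 2 significant figures.
Rounded: 9.7 kg/L.

9.7 kg/L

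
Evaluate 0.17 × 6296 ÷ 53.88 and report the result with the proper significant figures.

0.17 × 6296 ÷ 53.88 = 19.8648849295…
Multiplication/division keeps the fewest significant figures: 0.17 → 2 s.f., 6296 → 4 s.f., 53.88 → 4 s.f.; limit is 2.
Rounded to 2 significant figures: 2.0 × 10¹.

2.0 × 10¹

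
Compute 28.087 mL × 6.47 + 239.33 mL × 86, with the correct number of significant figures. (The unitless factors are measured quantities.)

28.087 × 6.47 = 181.72289 → 1.82 × 10² mL (3 s.f., last digit at the 10^0 place).
239.33 × 86 = 20582.38 → 2.1 × 10⁴ mL (2 s.f., last digit at the 10^3 place).
Sum: 20764.10289 mL; keep the coarser place, 10^3.
Result: 2.1 × 10⁴ mL.

2.1 × 10⁴ mL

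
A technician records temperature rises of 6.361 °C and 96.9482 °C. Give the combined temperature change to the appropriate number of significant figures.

103.309 °C

6.361 °C + 96.9482 °C = 103.3092 °C.
Addition/subtraction keeps the fewest decimal places: 6.361 → 3 decimal places, 96.9482 → 4 decimal places; limit is 3.
Rounded to 3 decimal places: 103.309 °C.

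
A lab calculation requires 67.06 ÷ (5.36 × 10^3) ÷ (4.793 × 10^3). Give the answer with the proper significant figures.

67.06 ÷ (5.36 × 10^3) ÷ (4.793 × 10^3) = 0.00000261030545167…
Multiplication/division keeps the fewest significant figures: 67.06 → 4 s.f., 5.36 × 10^3 → 3 s.f., 4.793 × 10^3 → 4 s.f.; limit is 3.
Rounded to 3 significant figures: 2.61 × 10^-6.

2.61 × 10^-6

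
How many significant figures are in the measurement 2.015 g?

4

2.015: zeros between nonzero digits are significant.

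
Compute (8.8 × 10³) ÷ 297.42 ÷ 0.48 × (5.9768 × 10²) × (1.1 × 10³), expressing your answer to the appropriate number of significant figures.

4.1 × 10⁷

(8.8 × 10³) ÷ 297.42 ÷ 0.48 × (5.9768 × 10²) × (1.1 × 10³) = 40525900.5223…
Multiplication/division keeps the fewest significant figures: 8.8 × 10³ → 2 s.f., 297.42 → 5 s.f., 0.48 → 2 s.f., 5.9768 × 10² → 5 s.f., 1.1 × 10³ → 2 s.f.; limit is 2.
Rounded to 2 significant figures: 4.1 × 10⁷.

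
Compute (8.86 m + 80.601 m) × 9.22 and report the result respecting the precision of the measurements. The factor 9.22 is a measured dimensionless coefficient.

825 m

8.86 m + 80.601 m = 89.461 m; the sum is limited to 2 decimal places (4 s.f.).
Carrying full precision, 89.461 × 9.22 = 824.83042 m; 9.22 has 3 s.f., so the result keeps min(4, 3) = 3 s.f.
Rounded to 3 significant figures: 825 m.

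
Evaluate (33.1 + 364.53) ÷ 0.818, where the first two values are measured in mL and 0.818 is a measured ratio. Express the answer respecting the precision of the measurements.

33.1 mL + 364.53 mL = 397.63 mL; the sum is limited to 1 decimal place (4 s.f.).
Carrying full precision, 397.63 ÷ 0.818 = 486.100244499… mL; 0.818 has 3 s.f., so the result keeps min(4, 3) = 3 s.f.
Rounded to 3 significant figures: 486 mL.

486 mL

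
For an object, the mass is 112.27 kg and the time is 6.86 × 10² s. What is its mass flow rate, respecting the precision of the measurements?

0.164 kg/s

mass flow rate = 112.27 kg ÷ 6.86 × 10² s = 0.163658892128… kg/s.
112.27 has 5 significant figures; 6.86 × 10² has 3.
Division/multiplication keeps the fewest: 3 significant figures.
Rounded: 0.164 kg/s.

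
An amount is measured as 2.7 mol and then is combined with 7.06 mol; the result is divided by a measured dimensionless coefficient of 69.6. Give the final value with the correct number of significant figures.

2.7 mol + 7.06 mol = 9.76 mol; the sum is limited to 1 decimal place (2 s.f.).
Carrying full precision, 9.76 ÷ 69.6 = 0.140229885057… mol; 69.6 has 3 s.f., so the result keeps min(2, 3) = 2 s.f.
Rounded to 2 significant figures: 0.14 mol.

0.14 mol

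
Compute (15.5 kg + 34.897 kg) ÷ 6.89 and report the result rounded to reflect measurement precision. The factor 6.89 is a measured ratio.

15.5 kg + 34.897 kg = 50.397 kg; the sum is limited to 1 decimal place (3 s.f.).
Carrying full precision, 50.397 ÷ 6.89 = 7.3145137881… kg; 6.89 has 3 s.f., so the result keeps min(3, 3) = 3 s.f.
Rounded to 3 significant figures: 7.31 kg.

7.31 kg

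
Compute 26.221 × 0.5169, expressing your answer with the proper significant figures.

26.221 × 0.5169 = 13.5536349
Multiplication/division keeps the fewest significant figures: 26.221 → 5 s.f., 0.5169 → 4 s.f.; limit is 4.
Rounded to 4 significant figures: 13.55.

13.55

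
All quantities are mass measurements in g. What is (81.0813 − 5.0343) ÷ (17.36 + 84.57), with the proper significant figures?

81.0813 − 5.0343 = 76.0470, limited to 4 d.p. → 6 s.f.; 17.36 + 84.57 = 101.93, limited to 2 d.p. → 5 s.f.
Carrying full precision, 76.0470 ÷ 101.93 = 0.746070832925…; keep min(6, 5) = 5 s.f.
Rounded to 5 significant figures: 0.74607.

0.74607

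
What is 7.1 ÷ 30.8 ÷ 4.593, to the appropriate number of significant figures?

7.1 ÷ 30.8 ÷ 4.593 = 0.0501893055779…
Multiplication/division keeps the fewest significant figures: 7.1 → 2 s.f., 30.8 → 3 s.f., 4.593 → 4 s.f.; limit is 2.
Rounded to 2 significant figures: 5.0 × 10^-2.

5.0 × 10^-2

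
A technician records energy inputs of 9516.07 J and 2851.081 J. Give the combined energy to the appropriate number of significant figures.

9516.07 J + 2851.081 J = 12367.151 J.
Addition/subtraction keeps the fewest decimal places: 9516.07 → 2 decimal places, 2851.081 → 3 decimal places; limit is 2.
Rounded to 2 decimal places: 12367.15 J.

12367.15 J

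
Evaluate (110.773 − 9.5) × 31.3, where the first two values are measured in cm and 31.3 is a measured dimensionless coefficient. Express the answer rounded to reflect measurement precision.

3.17 × 10^3 cm

110.773 cm − 9.5 cm = 101.273 cm; the difference is limited to 1 decimal place (4 s.f.).
Carrying full precision, 101.273 × 31.3 = 3169.8449 cm; 31.3 has 3 s.f., so the result keeps min(4, 3) = 3 s.f.
Rounded to 3 significant figures: 3.17 × 10^3 cm.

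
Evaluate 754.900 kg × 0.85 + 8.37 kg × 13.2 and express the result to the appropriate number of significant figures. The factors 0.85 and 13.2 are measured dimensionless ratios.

7.5 × 10² kg

754.900 × 0.85 = 641.665 → 6.4 × 10² kg (2 s.f., last digit at the 10^1 place).
8.37 × 13.2 = 110.484 → 1.10 × 10² kg (3 s.f., last digit at the 10^0 place).
Sum: 752.149 kg; keep the coarser place, 10^1.
Result: 7.5 × 10² kg.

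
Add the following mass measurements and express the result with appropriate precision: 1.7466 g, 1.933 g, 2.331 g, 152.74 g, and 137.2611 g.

1.7466 g + 1.933 g + 2.331 g + 152.74 g + 137.2611 g = 296.0117 g.
Addition/subtraction keeps the fewest decimal places: 1.7466 → 4 decimal places, 1.933 → 3 decimal places, 2.331 → 3 decimal places, 152.74 → 2 decimal places, 137.2611 → 4 decimal places; limit is 2.
Rounded to 2 decimal places: 296.01 g.

296.01 g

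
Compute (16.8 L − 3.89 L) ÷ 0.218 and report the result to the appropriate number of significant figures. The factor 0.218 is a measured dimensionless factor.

16.8 L − 3.89 L = 12.91 L; the difference is limited to 1 decimal place (3 s.f.).
Carrying full precision, 12.91 ÷ 0.218 = 59.2201834862… L; 0.218 has 3 s.f., so the result keeps min(3, 3) = 3 s.f.
Rounded to 3 significant figures: 59.2 L.

59.2 L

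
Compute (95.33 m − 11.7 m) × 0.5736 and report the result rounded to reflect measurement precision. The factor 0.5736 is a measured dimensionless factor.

48.0 m

95.33 m − 11.7 m = 83.63 m; the difference is limited to 1 decimal place (3 s.f.).
Carrying full precision, 83.63 × 0.5736 = 47.970168 m; 0.5736 has 4 s.f., so the result keeps min(3, 4) = 3 s.f.
Rounded to 3 significant figures: 48.0 m.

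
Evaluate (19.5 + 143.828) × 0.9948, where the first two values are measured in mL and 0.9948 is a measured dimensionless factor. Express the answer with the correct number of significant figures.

162.5 mL

19.5 mL + 143.828 mL = 163.328 mL; the sum is limited to 1 decimal place (4 s.f.).
Carrying full precision, 163.328 × 0.9948 = 162.4786944 mL; 0.9948 has 4 s.f., so the result keeps min(4, 4) = 4 s.f.
Rounded to 4 significant figures: 162.5 mL.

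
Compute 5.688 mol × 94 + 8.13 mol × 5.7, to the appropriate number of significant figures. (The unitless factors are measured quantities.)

5.8 × 10² mol

5.688 × 94 = 534.672 → 5.3 × 10² mol (2 s.f., last digit at the 10^1 place).
8.13 × 5.7 = 46.341 → 46 mol (2 s.f., last digit at the 10^0 place).
Sum: 581.013 mol; keep the coarser place, 10^1.
Result: 5.8 × 10² mol.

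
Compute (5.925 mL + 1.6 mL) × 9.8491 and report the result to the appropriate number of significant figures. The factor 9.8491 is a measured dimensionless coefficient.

5.925 mL + 1.6 mL = 7.525 mL; the sum is limited to 1 decimal place (2 s.f.).
Carrying full precision, 7.525 × 9.8491 = 74.1144775 mL; 9.8491 has 5 s.f., so the result keeps min(2, 5) = 2 s.f.
Rounded to 2 significant figures: 74 mL.

74 mL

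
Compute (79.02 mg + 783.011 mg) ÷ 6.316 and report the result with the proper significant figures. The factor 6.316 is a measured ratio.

79.02 mg + 783.011 mg = 862.031 mg; the sum is limited to 2 decimal places (5 s.f.).
Carrying full precision, 862.031 ÷ 6.316 = 136.48369221… mg; 6.316 has 4 s.f., so the result keeps min(5, 4) = 4 s.f.
Rounded to 4 significant figures: 136.5 mg.

136.5 mg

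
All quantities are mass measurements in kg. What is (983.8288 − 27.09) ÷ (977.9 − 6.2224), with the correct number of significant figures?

9.846 × 10⁻¹

983.8288 − 27.09 = 956.7388, limited to 2 d.p. → 5 s.f.; 977.9 − 6.2224 = 971.6776, limited to 1 d.p. → 4 s.f.
Carrying full precision, 956.7388 ÷ 971.6776 = 0.98462576476…; keep min(5, 4) = 4 s.f.
Rounded to 4 significant figures: 9.846 × 10⁻¹.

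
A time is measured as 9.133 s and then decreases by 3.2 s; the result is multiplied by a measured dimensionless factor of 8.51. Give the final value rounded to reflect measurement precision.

50. s

9.133 s − 3.2 s = 5.933 s; the difference is limited to 1 decimal place (2 s.f.).
Carrying full precision, 5.933 × 8.51 = 50.48983 s; 8.51 has 3 s.f., so the result keeps min(2, 3) = 2 s.f.
Rounded to 2 significant figures: 50. s.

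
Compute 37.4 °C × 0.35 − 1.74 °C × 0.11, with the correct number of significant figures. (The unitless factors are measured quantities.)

13 °C

37.4 × 0.35 = 13.09 → 13 °C (2 s.f., last digit at the 10^0 place).
1.74 × 0.11 = 0.1914 → 1.9 × 10⁻¹ °C (2 s.f., last digit at the 10^-2 place).
Difference: 12.8986 °C; keep the coarser place, 10^0.
Result: 13 °C.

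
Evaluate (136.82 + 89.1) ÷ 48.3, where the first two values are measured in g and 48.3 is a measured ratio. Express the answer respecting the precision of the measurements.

136.82 g + 89.1 g = 225.92 g; the sum is limited to 1 decimal place (4 s.f.).
Carrying full precision, 225.92 ÷ 48.3 = 4.67743271222… g; 48.3 has 3 s.f., so the result keeps min(4, 3) = 3 s.f.
Rounded to 3 significant figures: 4.68 g.

4.68 g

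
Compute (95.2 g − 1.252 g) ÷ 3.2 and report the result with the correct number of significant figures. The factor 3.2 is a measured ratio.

29 g

95.2 g − 1.252 g = 93.948 g; the difference is limited to 1 decimal place (3 s.f.).
Carrying full precision, 93.948 ÷ 3.2 = 29.35875 g; 3.2 has 2 s.f., so the result keeps min(3, 2) = 2 s.f.
Rounded to 2 significant figures: 29 g.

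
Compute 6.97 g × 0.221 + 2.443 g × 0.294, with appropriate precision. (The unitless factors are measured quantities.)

6.97 × 0.221 = 1.54037 → 1.54 g (3 s.f., last digit at the 10^-2 place).
2.443 × 0.294 = 0.718242 → 0.718 g (3 s.f., last digit at the 10^-3 place).
Sum: 2.258612 g; keep the coarser place, 10^-2.
Result: 2.26 g.

2.26 g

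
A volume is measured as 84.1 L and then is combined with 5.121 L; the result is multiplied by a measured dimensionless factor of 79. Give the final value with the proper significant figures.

84.1 L + 5.121 L = 89.221 L; the sum is limited to 1 decimal place (3 s.f.).
Carrying full precision, 89.221 × 79 = 7048.459 L; 79 has 2 s.f., so the result keeps min(3, 2) = 2 s.f.
Rounded to 2 significant figures: 7.0 × 10³ L.

7.0 × 10³ L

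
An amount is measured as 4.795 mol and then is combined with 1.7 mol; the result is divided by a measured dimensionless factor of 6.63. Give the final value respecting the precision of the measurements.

0.98 mol

4.795 mol + 1.7 mol = 6.495 mol; the sum is limited to 1 decimal place (2 s.f.).
Carrying full precision, 6.495 ÷ 6.63 = 0.97963800905… mol; 6.63 has 3 s.f., so the result keeps min(2, 3) = 2 s.f.
Rounded to 2 significant figures: 0.98 mol.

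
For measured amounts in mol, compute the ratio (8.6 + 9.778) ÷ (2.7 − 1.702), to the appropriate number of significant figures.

8.6 + 9.778 = 18.378, limited to 1 d.p. → 3 s.f.; 2.7 − 1.702 = 0.998, limited to 1 d.p. → 2 s.f.
Carrying full precision, 18.378 ÷ 0.998 = 18.4148296593…; keep min(3, 2) = 2 s.f.
Rounded to 2 significant figures: 18.

18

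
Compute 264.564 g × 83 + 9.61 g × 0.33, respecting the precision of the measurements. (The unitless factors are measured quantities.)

264.564 × 83 = 21958.812 → 2.2 × 10^4 g (2 s.f., last digit at the 10^3 place).
9.61 × 0.33 = 3.1713 → 3.2 g (2 s.f., last digit at the 10^-1 place).
Sum: 21961.9833 g; keep the coarser place, 10^3.
Result: 2.2 × 10^4 g.

2.2 × 10^4 g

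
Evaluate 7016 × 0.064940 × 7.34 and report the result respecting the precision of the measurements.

3.34 × 10³

7016 × 0.064940 × 7.34 = 3344.2437536
Multiplication/division keeps the fewest significant figures: 7016 → 4 s.f., 0.064940 → 5 s.f., 7.34 → 3 s.f.; limit is 3.
Rounded to 3 significant figures: 3.34 × 10³.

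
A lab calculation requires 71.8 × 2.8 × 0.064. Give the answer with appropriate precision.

71.8 × 2.8 × 0.064 = 12.86656
Multiplication/division keeps the fewest significant figures: 71.8 → 3 s.f., 2.8 → 2 s.f., 0.064 → 2 s.f.; limit is 2.
Rounded to 2 significant figures: 13.

13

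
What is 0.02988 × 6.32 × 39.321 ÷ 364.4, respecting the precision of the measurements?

0.02988 × 6.32 × 39.321 ÷ 364.4 = 0.0203771694665…
Multiplication/division keeps the fewest significant figures: 0.02988 → 4 s.f., 6.32 → 3 s.f., 39.321 → 5 s.f., 364.4 → 4 s.f.; limit is 3.
Rounded to 3 significant figures: 0.0204.

0.0204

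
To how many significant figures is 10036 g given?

5

10036: zeros between nonzero digits are significant.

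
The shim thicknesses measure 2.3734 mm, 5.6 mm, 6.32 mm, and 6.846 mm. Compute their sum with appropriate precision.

21.1 mm

2.3734 mm + 5.6 mm + 6.32 mm + 6.846 mm = 21.1394 mm.
Addition/subtraction keeps the fewest decimal places: 2.3734 → 4 decimal places, 5.6 → 1 decimal place, 6.32 → 2 decimal places, 6.846 → 3 decimal places; limit is 1.
Rounded to 1 decimal place: 21.1 mm.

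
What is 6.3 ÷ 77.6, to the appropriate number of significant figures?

0.081

6.3 ÷ 77.6 = 0.0811855670103…
Multiplication/division keeps the fewest significant figures: 6.3 → 2 s.f., 77.6 → 3 s.f.; limit is 2.
Rounded to 2 significant figures: 0.081.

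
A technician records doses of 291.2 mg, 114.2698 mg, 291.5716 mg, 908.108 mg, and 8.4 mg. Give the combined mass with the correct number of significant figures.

291.2 mg + 114.2698 mg + 291.5716 mg + 908.108 mg + 8.4 mg = 1613.5494 mg.
Addition/subtraction keeps the fewest decimal places: 291.2 → 1 decimal place, 114.2698 → 4 decimal places, 291.5716 → 4 decimal places, 908.108 → 3 decimal places, 8.4 → 1 decimal place; limit is 1.
Rounded to 1 decimal place: 1613.5 mg.

1613.5 mg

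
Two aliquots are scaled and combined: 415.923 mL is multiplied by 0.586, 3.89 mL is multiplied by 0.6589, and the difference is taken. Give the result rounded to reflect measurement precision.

415.923 × 0.586 = 243.730878 → 244 mL (3 s.f., last digit at the 10^0 place).
3.89 × 0.6589 = 2.563121 → 2.56 mL (3 s.f., last digit at the 10^-2 place).
Difference: 241.167757 mL; keep the coarser place, 10^0.
Result: 241 mL.

241 mL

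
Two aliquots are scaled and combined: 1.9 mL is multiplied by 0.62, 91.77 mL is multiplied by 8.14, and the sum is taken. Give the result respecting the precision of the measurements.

748 mL

1.9 × 0.62 = 1.178 → 1.2 mL (2 s.f., last digit at the 10^-1 place).
91.77 × 8.14 = 747.0078 → 747 mL (3 s.f., last digit at the 10^0 place).
Sum: 748.1858 mL; keep the coarser place, 10^0.
Result: 748 mL.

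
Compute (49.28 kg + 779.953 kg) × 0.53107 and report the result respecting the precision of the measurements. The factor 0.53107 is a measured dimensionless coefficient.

49.28 kg + 779.953 kg = 829.233 kg; the sum is limited to 2 decimal places (5 s.f.).
Carrying full precision, 829.233 × 0.53107 = 440.38076931 kg; 0.53107 has 5 s.f., so the result keeps min(5, 5) = 5 s.f.
Rounded to 5 significant figures: 440.38 kg.

440.38 kg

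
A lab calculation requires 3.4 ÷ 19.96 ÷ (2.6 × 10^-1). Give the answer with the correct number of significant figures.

3.4 ÷ 19.96 ÷ (2.6 × 10^-1) = 0.65515646678…
Multiplication/division keeps the fewest significant figures: 3.4 → 2 s.f., 19.96 → 4 s.f., 2.6 × 10^-1 → 2 s.f.; limit is 2.
Rounded to 2 significant figures: 0.66.

0.66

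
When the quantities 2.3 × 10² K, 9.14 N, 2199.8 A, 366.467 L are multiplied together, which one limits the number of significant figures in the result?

2.3 × 10² K

2.3 × 10² K → 2 s.f.; 9.14 N → 3 s.f.; 2199.8 A → 5 s.f.; 366.467 L → 6 s.f.
The fewest is 2 significant figures, from 2.3 × 10² K.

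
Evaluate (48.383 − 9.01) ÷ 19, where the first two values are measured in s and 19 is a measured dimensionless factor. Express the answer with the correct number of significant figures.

2.1 s

48.383 s − 9.01 s = 39.373 s; the difference is limited to 2 decimal places (4 s.f.).
Carrying full precision, 39.373 ÷ 19 = 2.07226315789… s; 19 has 2 s.f., so the result keeps min(4, 2) = 2 s.f.
Rounded to 2 significant figures: 2.1 s.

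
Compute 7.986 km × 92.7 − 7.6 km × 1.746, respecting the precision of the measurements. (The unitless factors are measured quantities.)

727 km

7.986 × 92.7 = 740.3022 → 7.40 × 10² km (3 s.f., last digit at the 10^0 place).
7.6 × 1.746 = 13.2696 → 13 km (2 s.f., last digit at the 10^0 place).
Difference: 727.0326 km; keep the coarser place, 10^0.
Result: 727 km.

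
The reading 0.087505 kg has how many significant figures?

5

0.087505: leading zeros are not significant; zeros between nonzero digits are significant.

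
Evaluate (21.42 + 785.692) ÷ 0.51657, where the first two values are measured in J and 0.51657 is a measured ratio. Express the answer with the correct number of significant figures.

21.42 J + 785.692 J = 807.112 J; the sum is limited to 2 decimal places (5 s.f.).
Carrying full precision, 807.112 ÷ 0.51657 = 1562.44458641… J; 0.51657 has 5 s.f., so the result keeps min(5, 5) = 5 s.f.
Rounded to 5 significant figures: 1562.4 J.

1562.4 J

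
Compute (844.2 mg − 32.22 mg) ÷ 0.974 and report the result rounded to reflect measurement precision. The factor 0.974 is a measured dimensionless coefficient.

834 mg

844.2 mg − 32.22 mg = 811.98 mg; the difference is limited to 1 decimal place (4 s.f.).
Carrying full precision, 811.98 ÷ 0.974 = 833.655030801… mg; 0.974 has 3 s.f., so the result keeps min(4, 3) = 3 s.f.
Rounded to 3 significant figures: 834 mg.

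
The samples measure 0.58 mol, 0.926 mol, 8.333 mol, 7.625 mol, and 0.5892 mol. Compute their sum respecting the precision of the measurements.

0.58 mol + 0.926 mol + 8.333 mol + 7.625 mol + 0.5892 mol = 18.0532 mol.
Addition/subtraction keeps the fewest decimal places: 0.58 → 2 decimal places, 0.926 → 3 decimal places, 8.333 → 3 decimal places, 7.625 → 3 decimal places, 0.5892 → 4 decimal places; limit is 2.
Rounded to 2 decimal places: 18.05 mol.

18.05 mol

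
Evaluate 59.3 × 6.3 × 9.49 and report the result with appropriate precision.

59.3 × 6.3 × 9.49 = 3545.3691
Multiplication/division keeps the fewest significant figures: 59.3 → 3 s.f., 6.3 → 2 s.f., 9.49 → 3 s.f.; limit is 2.
Rounded to 2 significant figures: 3.5 × 10³.

3.5 × 10³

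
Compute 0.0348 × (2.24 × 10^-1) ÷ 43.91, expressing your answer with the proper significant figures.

1.78 × 10^-4

0.0348 × (2.24 × 10^-1) ÷ 43.91 = 0.00017752675928…
Multiplication/division keeps the fewest significant figures: 0.0348 → 3 s.f., 2.24 × 10^-1 → 3 s.f., 43.91 → 4 s.f.; limit is 3.
Rounded to 3 significant figures: 1.78 × 10^-4.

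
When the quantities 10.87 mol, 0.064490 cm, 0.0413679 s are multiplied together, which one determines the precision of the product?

10.87 mol

10.87 mol → 4 s.f.; 0.064490 cm → 5 s.f.; 0.0413679 s → 6 s.f.
The fewest is 4 significant figures, from 10.87 mol.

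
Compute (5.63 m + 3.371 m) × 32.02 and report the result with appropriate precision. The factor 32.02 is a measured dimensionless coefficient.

288 m

5.63 m + 3.371 m = 9.001 m; the sum is limited to 2 decimal places (3 s.f.).
Carrying full precision, 9.001 × 32.02 = 288.21202 m; 32.02 has 4 s.f., so the result keeps min(3, 4) = 3 s.f.
Rounded to 3 significant figures: 288 m.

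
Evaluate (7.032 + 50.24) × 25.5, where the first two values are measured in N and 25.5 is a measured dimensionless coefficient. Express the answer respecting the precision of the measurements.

1.46 × 10^3 N

7.032 N + 50.24 N = 57.272 N; the sum is limited to 2 decimal places (4 s.f.).
Carrying full precision, 57.272 × 25.5 = 1460.436 N; 25.5 has 3 s.f., so the result keeps min(4, 3) = 3 s.f.
Rounded to 3 significant figures: 1.46 × 10^3 N.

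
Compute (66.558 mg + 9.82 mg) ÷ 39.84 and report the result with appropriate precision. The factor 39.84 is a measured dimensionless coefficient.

66.558 mg + 9.82 mg = 76.378 mg; the sum is limited to 2 decimal places (4 s.f.).
Carrying full precision, 76.378 ÷ 39.84 = 1.9171184739… mg; 39.84 has 4 s.f., so the result keeps min(4, 4) = 4 s.f.
Rounded to 4 significant figures: 1.917 mg.

1.917 mg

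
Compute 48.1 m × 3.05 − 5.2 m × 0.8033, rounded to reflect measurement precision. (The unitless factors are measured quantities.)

143 m

48.1 × 3.05 = 146.705 → 147 m (3 s.f., last digit at the 10^0 place).
5.2 × 0.8033 = 4.17716 → 4.2 m (2 s.f., last digit at the 10^-1 place).
Difference: 142.52784 m; keep the coarser place, 10^0.
Result: 143 m.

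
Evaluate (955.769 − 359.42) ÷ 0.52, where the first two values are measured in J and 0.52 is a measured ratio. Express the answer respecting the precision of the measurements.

955.769 J − 359.42 J = 596.349 J; the difference is limited to 2 decimal places (5 s.f.).
Carrying full precision, 596.349 ÷ 0.52 = 1146.825 J; 0.52 has 2 s.f., so the result keeps min(5, 2) = 2 s.f.
Rounded to 2 significant figures: 1.1 × 10^3 J.

1.1 × 10^3 J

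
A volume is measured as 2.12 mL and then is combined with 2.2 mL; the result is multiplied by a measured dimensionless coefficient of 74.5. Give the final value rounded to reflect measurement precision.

3.2 × 10² mL

2.12 mL + 2.2 mL = 4.32 mL; the sum is limited to 1 decimal place (2 s.f.).
Carrying full precision, 4.32 × 74.5 = 321.84 mL; 74.5 has 3 s.f., so the result keeps min(2, 3) = 2 s.f.
Rounded to 2 significant figures: 3.2 × 10² mL.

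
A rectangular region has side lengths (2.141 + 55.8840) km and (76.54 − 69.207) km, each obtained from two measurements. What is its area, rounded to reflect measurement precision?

2.141 + 55.8840 = 58.0250, limited to 3 d.p. → 5 s.f.; 76.54 − 69.207 = 7.333, limited to 2 d.p. → 3 s.f.
Carrying full precision, 58.0250 × 7.333 = 425.497325; keep min(5, 3) = 3 s.f.
Rounded to 3 significant figures: 425 km².

425 km²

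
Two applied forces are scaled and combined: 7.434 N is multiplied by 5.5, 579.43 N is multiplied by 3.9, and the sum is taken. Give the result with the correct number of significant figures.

7.434 × 5.5 = 40.887 → 41 N (2 s.f., last digit at the 10^0 place).
579.43 × 3.9 = 2259.777 → 2.3 × 10³ N (2 s.f., last digit at the 10^2 place).
Sum: 2300.664 N; keep the coarser place, 10^2.
Result: 2.3 × 10³ N.

2.3 × 10³ N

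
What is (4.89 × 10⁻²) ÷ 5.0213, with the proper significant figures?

0.00974

(4.89 × 10⁻²) ÷ 5.0213 = 0.00973851393066…
Multiplication/division keeps the fewest significant figures: 4.89 × 10⁻² → 3 s.f., 5.0213 → 5 s.f.; limit is 3.
Rounded to 3 significant figures: 0.00974.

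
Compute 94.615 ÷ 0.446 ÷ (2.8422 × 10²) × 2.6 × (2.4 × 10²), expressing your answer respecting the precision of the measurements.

4.7 × 10²

94.615 ÷ 0.446 ÷ (2.8422 × 10²) × 2.6 × (2.4 × 10²) = 465.752387227…
Multiplication/division keeps the fewest significant figures: 94.615 → 5 s.f., 0.446 → 3 s.f., 2.8422 × 10² → 5 s.f., 2.6 → 2 s.f., 2.4 × 10² → 2 s.f.; limit is 2.
Rounded to 2 significant figures: 4.7 × 10².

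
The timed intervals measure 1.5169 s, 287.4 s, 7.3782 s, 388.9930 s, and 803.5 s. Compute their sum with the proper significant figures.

1488.8 s

1.5169 s + 287.4 s + 7.3782 s + 388.9930 s + 803.5 s = 1488.7881 s.
Addition/subtraction keeps the fewest decimal places: 1.5169 → 4 decimal places, 287.4 → 1 decimal place, 7.3782 → 4 decimal places, 388.9930 → 4 decimal places, 803.5 → 1 decimal place; limit is 1.
Rounded to 1 decimal place: 1488.8 s.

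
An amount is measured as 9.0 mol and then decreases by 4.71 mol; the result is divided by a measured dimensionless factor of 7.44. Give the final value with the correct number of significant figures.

0.58 mol

9.0 mol − 4.71 mol = 4.29 mol; the difference is limited to 1 decimal place (2 s.f.).
Carrying full precision, 4.29 ÷ 7.44 = 0.576612903226… mol; 7.44 has 3 s.f., so the result keeps min(2, 3) = 2 s.f.
Rounded to 2 significant figures: 0.58 mol.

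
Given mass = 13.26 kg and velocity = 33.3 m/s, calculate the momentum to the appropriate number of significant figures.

442 kg·m/s

momentum = 13.26 kg × 33.3 m/s = 441.558 kg·m/s.
13.26 has 4 significant figures; 33.3 has 3.
Division/multiplication keeps the fewest: 3 significant figures.
Rounded: 442 kg·m/s.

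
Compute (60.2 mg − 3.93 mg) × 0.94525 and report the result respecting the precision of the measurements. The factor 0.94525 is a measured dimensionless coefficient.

53.2 mg

60.2 mg − 3.93 mg = 56.27 mg; the difference is limited to 1 decimal place (3 s.f.).
Carrying full precision, 56.27 × 0.94525 = 53.1892175 mg; 0.94525 has 5 s.f., so the result keeps min(3, 5) = 3 s.f.
Rounded to 3 significant figures: 53.2 mg.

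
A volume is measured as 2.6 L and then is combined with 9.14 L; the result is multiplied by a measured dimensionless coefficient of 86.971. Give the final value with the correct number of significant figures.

1.02 × 10^3 L

2.6 L + 9.14 L = 11.74 L; the sum is limited to 1 decimal place (3 s.f.).
Carrying full precision, 11.74 × 86.971 = 1021.03954 L; 86.971 has 5 s.f., so the result keeps min(3, 5) = 3 s.f.
Rounded to 3 significant figures: 1.02 × 10^3 L.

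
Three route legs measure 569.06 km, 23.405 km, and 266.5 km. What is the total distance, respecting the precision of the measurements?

859.0 km

569.06 km + 23.405 km + 266.5 km = 858.965 km.
Addition/subtraction keeps the fewest decimal places: 569.06 → 2 decimal places, 23.405 → 3 decimal places, 266.5 → 1 decimal place; limit is 1.
Rounded to 1 decimal place: 859.0 km.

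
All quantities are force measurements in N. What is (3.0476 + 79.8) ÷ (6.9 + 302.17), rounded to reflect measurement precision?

0.268

3.0476 + 79.8 = 82.8476, limited to 1 d.p. → 3 s.f.; 6.9 + 302.17 = 309.07, limited to 1 d.p. → 4 s.f.
Carrying full precision, 82.8476 ÷ 309.07 = 0.268054486039…; keep min(3, 4) = 3 s.f.
Rounded to 3 significant figures: 0.268.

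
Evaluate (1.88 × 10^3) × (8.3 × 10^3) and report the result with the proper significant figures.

(1.88 × 10^3) × (8.3 × 10^3) = 15604000
Multiplication/division keeps the fewest significant figures: 1.88 × 10^3 → 3 s.f., 8.3 × 10^3 → 2 s.f.; limit is 2.
Rounded to 2 significant figures: 1.6 × 10^7.

1.6 × 10^7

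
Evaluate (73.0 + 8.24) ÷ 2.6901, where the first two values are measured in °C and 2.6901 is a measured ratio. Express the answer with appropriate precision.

73.0 °C + 8.24 °C = 81.24 °C; the sum is limited to 1 decimal place (3 s.f.).
Carrying full precision, 81.24 ÷ 2.6901 = 30.1996208319… °C; 2.6901 has 5 s.f., so the result keeps min(3, 5) = 3 s.f.
Rounded to 3 significant figures: 30.2 °C.

30.2 °C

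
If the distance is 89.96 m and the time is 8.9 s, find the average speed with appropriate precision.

10. m/s

average speed = 89.96 m ÷ 8.9 s = 10.1078651685… m/s.
89.96 has 4 significant figures; 8.9 has 2.
Division/multiplication keeps the fewest: 2 significant figures.
Rounded: 10. m/s.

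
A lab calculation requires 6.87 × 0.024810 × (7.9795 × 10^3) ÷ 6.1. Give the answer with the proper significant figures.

6.87 × 0.024810 × (7.9795 × 10^3) ÷ 6.1 = 222.961226828…
Multiplication/division keeps the fewest significant figures: 6.87 → 3 s.f., 0.024810 → 5 s.f., 7.9795 × 10^3 → 5 s.f., 6.1 → 2 s.f.; limit is 2.
Rounded to 2 significant figures: 2.2 × 10^2.

2.2 × 10^2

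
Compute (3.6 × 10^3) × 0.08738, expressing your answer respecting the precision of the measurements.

3.1 × 10^2

(3.6 × 10^3) × 0.08738 = 314.568
Multiplication/division keeps the fewest significant figures: 3.6 × 10^3 → 2 s.f., 0.08738 → 4 s.f.; limit is 2.
Rounded to 2 significant figures: 3.1 × 10^2.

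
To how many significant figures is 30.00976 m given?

7

30.00976: zeros between nonzero digits are significant.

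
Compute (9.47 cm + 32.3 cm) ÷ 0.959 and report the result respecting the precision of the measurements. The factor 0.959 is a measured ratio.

9.47 cm + 32.3 cm = 41.77 cm; the sum is limited to 1 decimal place (3 s.f.).
Carrying full precision, 41.77 ÷ 0.959 = 43.5557872784… cm; 0.959 has 3 s.f., so the result keeps min(3, 3) = 3 s.f.
Rounded to 3 significant figures: 43.6 cm.

43.6 cm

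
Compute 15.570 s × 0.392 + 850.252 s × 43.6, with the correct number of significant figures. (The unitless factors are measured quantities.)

15.570 × 0.392 = 6.10344 → 6.10 s (3 s.f., last digit at the 10^-2 place).
850.252 × 43.6 = 37070.9872 → 3.71 × 10⁴ s (3 s.f., last digit at the 10^2 place).
Sum: 37077.09064 s; keep the coarser place, 10^2.
Result: 3.71 × 10⁴ s.

3.71 × 10⁴ s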